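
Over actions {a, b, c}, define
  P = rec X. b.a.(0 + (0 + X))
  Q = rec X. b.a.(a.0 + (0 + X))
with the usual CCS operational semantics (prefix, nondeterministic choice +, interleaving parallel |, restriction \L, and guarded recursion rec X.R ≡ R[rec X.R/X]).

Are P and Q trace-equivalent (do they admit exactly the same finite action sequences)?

traces(P) ≠ traces(Q) — witness ⟨baa⟩

P's transition system — 3 states:
  s0 = rec X. b.a.(0 + (0 + X)) :: --b--▸ s1
  s1 = a.(0 + (0 + (rec X. b.a.(0 + (0 + X))))) :: --a--▸ s2
  s2 = 0 + (0 + (rec X. b.a.(0 + (0 + X)))) :: --b--▸ s1
Q's transition system — 4 states:
  t0 = rec X. b.a.(a.0 + (0 + X)) :: --b--▸ t1
  t1 = a.(a.0 + (0 + (rec X. b.a.(a.0 + (0 + X))))) :: --a--▸ t2
  t2 = a.0 + (0 + (rec X. b.a.(a.0 + (0 + X)))) :: --a--▸ t3, --b--▸ t1
  t3 = 0 :: ·
Executing baa from Q (initial set {t0}):
  [1] b ⇒ {t1}
  [2] a ⇒ {t2}
  [3] a ⇒ {t3}
  ✓ Q
Executing baa from P (initial set {s0}):
  [1] b ⇒ {s1}
  [2] a ⇒ {s2}
  [3] a ⇒ no successor for P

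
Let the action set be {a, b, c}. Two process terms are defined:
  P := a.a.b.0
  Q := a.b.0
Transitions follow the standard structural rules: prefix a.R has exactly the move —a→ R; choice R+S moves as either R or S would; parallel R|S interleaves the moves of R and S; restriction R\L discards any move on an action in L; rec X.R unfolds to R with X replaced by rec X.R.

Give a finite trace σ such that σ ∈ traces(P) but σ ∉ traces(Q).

aa

P's transition system — 4 states:
  u0 = a.a.b.0 :: =a=> u1
  u1 = a.b.0 :: =a=> u2
  u2 = b.0 :: =b=> u3
  u3 = 0 :: (no moves)
Q's transition system — 3 states:
  v0 = a.b.0 :: =a=> v1
  v1 = b.0 :: =b=> v2
  v2 = 0 :: (no moves)
Trace ⟨aa⟩ through P, begin at {u0}:
  [1] a ⇒ {u1}
  [2] a ⇒ {u2}
  — P admits the full trace.
Trace ⟨aa⟩ through Q, begin at {v0}:
  [1] a ⇒ {v1}
  [2] a ⇒ ∅ (Q stuck)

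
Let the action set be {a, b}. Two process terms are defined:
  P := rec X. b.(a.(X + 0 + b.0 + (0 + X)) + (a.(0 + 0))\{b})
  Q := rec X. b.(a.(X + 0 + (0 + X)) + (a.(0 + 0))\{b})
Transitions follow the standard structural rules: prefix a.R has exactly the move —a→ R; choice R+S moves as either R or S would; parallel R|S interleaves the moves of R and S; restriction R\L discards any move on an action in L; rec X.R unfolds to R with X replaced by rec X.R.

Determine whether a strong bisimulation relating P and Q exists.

LTS(P): 5 reachable states
  s0 = rec X. b.(a.(X + 0 + b.0 + (0 + X)) + (a.(0 + 0))\{b}) ⊢ —b→ s1
  s1 = a.((rec X. b.(a.(X + 0 + b.0 + (0 + X)) + (a.(0 + 0))\{b})) + 0 + b.0 + (0 + (rec X. b.(a.(X + 0 + b.0 + (0 + X)) + (a.(0 + 0))\{b})))) + (a.(0 + 0))\{b} ⊢ —a→ s2, —a→ s3
  s2 = (0 + 0)\{b} ⊢ stopped
  s3 = (rec X. b.(a.(X + 0 + b.0 + (0 + X)) + (a.(0 + 0))\{b})) + 0 + b.0 + (0 + (rec X. b.(a.(X + 0 + b.0 + (0 + X)) + (a.(0 + 0))\{b}))) ⊢ —b→ s1, —b→ s4
  s4 = 0 ⊢ stopped
LTS(Q): 4 reachable states
  t0 = rec X. b.(a.(X + 0 + (0 + X)) + (a.(0 + 0))\{b}) ⊢ —b→ t1
  t1 = a.((rec X. b.(a.(X + 0 + (0 + X)) + (a.(0 + 0))\{b})) + 0 + (0 + (rec X. b.(a.(X + 0 + (0 + X)) + (a.(0 + 0))\{b})))) + (a.(0 + 0))\{b} ⊢ —a→ t2, —a→ t3
  t2 = (0 + 0)\{b} ⊢ stopped
  t3 = (rec X. b.(a.(X + 0 + (0 + X)) + (a.(0 + 0))\{b})) + 0 + (0 + (rec X. b.(a.(X + 0 + (0 + X)) + (a.(0 + 0))\{b}))) ⊢ —b→ t1
Bisimilarity quotient blocks:
  B0 = {s0}
  B1 = {s1}
  B2 = {s2, s4, t2}
  B3 = {s3}
  B4 = {t0, t3}
  B5 = {t1}
s0 ∈ B0, t0 ∈ B4 → different blocks

NO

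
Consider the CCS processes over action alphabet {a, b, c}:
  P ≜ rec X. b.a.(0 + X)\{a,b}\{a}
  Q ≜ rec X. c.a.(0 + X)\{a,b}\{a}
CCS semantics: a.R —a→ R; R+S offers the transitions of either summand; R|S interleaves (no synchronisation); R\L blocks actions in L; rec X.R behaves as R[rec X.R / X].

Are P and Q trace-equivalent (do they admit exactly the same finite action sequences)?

traces(P) ≠ traces(Q) — witness ⟨b⟩

LTS(P): 3 reachable states
  s0 = rec X. b.a.(0 + X)\{a,b}\{a} | --b--▸ s1
  s1 = a.(0 + (rec X. b.a.(0 + X)\{a,b}\{a}))\{a,b}\{a} | --a--▸ s2
  s2 = (0 + (rec X. b.a.(0 + X)\{a,b}\{a}))\{a,b}\{a} | ·
LTS(Q): 4 reachable states
  t0 = rec X. c.a.(0 + X)\{a,b}\{a} | --c--▸ t1
  t1 = a.(0 + (rec X. c.a.(0 + X)\{a,b}\{a}))\{a,b}\{a} | --a--▸ t2
  t2 = (0 + (rec X. c.a.(0 + X)\{a,b}\{a}))\{a,b}\{a} | --c--▸ t3
  t3 = (a.(0 + (rec X. c.a.(0 + X)\{a,b}\{a}))\{a,b}\{a})\{a,b}\{a} | ·
Trace ⟨b⟩ through P, begin at {s0}:
  [1] b ⇒ {s1}
  ✓ P
Trace ⟨b⟩ through Q, begin at {t0}:
  [1] b ⇒ ∅ (Q stuck)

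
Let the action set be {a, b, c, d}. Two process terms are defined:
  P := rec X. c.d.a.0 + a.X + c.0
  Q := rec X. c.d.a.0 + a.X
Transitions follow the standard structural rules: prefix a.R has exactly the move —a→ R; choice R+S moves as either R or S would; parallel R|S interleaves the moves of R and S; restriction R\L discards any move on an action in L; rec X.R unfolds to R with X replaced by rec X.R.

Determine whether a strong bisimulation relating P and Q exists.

NO

LTS(P): 4 reachable states
  m0 = rec X. c.d.a.0 + a.X + c.0 :: ··a··> m0, ··c··> m1, ··c··> m2
  m1 = 0 :: ∅
  m2 = d.a.0 :: ··d··> m3
  m3 = a.0 :: ··a··> m1
LTS(Q): 4 reachable states
  n0 = rec X. c.d.a.0 + a.X :: ··a··> n0, ··c··> n1
  n1 = d.a.0 :: ··d··> n2
  n2 = a.0 :: ··a··> n3
  n3 = 0 :: ∅
Coarsest stable partition (strong bisimilarity classes):
  B0 = {m0}
  B1 = {m2, n1}
  B2 = {m3, n2}
  B3 = {m1, n3}
  B4 = {n0}
m0 ∈ B0, n0 ∈ B4 → different blocks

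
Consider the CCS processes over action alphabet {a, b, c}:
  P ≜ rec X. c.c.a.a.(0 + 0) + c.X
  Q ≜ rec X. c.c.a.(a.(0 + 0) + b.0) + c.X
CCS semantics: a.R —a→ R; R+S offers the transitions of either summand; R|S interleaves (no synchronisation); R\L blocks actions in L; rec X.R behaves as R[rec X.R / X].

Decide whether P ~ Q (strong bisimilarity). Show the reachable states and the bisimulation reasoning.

Reachable graph of P (5 states):
  s0 = rec X. c.c.a.a.(0 + 0) + c.X → -c-> s0, -c-> s1
  s1 = c.a.a.(0 + 0) → -c-> s2
  s2 = a.a.(0 + 0) → -a-> s3
  s3 = a.(0 + 0) → -a-> s4
  s4 = 0 + 0 → stopped
Reachable graph of Q (6 states):
  t0 = rec X. c.c.a.(a.(0 + 0) + b.0) + c.X → -c-> t0, -c-> t1
  t1 = c.a.(a.(0 + 0) + b.0) → -c-> t2
  t2 = a.(a.(0 + 0) + b.0) → -a-> t3
  t3 = a.(0 + 0) + b.0 → -a-> t4, -b-> t5
  t4 = 0 + 0 → stopped
  t5 = 0 → stopped
Bisimilarity quotient blocks:
  B0 = {s0}
  B1 = {s1}
  B2 = {s2}
  B3 = {s3}
  B4 = {s4, t4, t5}
  B5 = {t0}
  B6 = {t1}
  B7 = {t2}
  B8 = {t3}
s0 ∈ B0, t0 ∈ B5 → different blocks

not bisimilar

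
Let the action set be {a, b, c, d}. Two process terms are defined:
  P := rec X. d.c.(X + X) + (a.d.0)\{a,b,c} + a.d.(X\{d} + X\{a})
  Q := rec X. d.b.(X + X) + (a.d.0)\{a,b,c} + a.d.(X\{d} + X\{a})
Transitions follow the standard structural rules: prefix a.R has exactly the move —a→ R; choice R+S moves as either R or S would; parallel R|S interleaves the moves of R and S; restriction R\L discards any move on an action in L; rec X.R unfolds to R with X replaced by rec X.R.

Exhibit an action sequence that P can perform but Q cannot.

dc

LTS(P): 8 reachable states
  u0 = rec X. d.c.(X + X) + (a.d.0)\{a,b,c} + a.d.(X\{d} + X\{a}) | -a-> u1, -d-> u2
  u1 = d.((rec X. d.c.(X + X) + (a.d.0)\{a,b,c} + a.d.(X\{d} + X\{a}))\{d} + (rec X. d.c.(X + X) + (a.d.0)\{a,b,c} + a.d.(X\{d} + X\{a}))\{a}) | -d-> u3
  u2 = c.((rec X. d.c.(X + X) + (a.d.0)\{a,b,c} + a.d.(X\{d} + X\{a})) + (rec X. d.c.(X + X) + (a.d.0)\{a,b,c} + a.d.(X\{d} + X\{a}))) | -c-> u4
  u3 = (rec X. d.c.(X + X) + (a.d.0)\{a,b,c} + a.d.(X\{d} + X\{a}))\{d} + (rec X. d.c.(X + X) + (a.d.0)\{a,b,c} + a.d.(X\{d} + X\{a}))\{a} | -a-> u5, -d-> u6
  u4 = (rec X. d.c.(X + X) + (a.d.0)\{a,b,c} + a.d.(X\{d} + X\{a})) + (rec X. d.c.(X + X) + (a.d.0)\{a,b,c} + a.d.(X\{d} + X\{a})) | -a-> u1, -d-> u2
  u5 = (d.((rec X. d.c.(X + X) + (a.d.0)\{a,b,c} + a.d.(X\{d} + X\{a}))\{d} + (rec X. d.c.(X + X) + (a.d.0)\{a,b,c} + a.d.(X\{d} + X\{a}))\{a}))\{d} | ∅
  u6 = (c.((rec X. d.c.(X + X) + (a.d.0)\{a,b,c} + a.d.(X\{d} + X\{a})) + (rec X. d.c.(X + X) + (a.d.0)\{a,b,c} + a.d.(X\{d} + X\{a}))))\{a} | -c-> u7
  u7 = ((rec X. d.c.(X + X) + (a.d.0)\{a,b,c} + a.d.(X\{d} + X\{a})) + (rec X. d.c.(X + X) + (a.d.0)\{a,b,c} + a.d.(X\{d} + X\{a})))\{a} | -d-> u6
LTS(Q): 8 reachable states
  v0 = rec X. d.b.(X + X) + (a.d.0)\{a,b,c} + a.d.(X\{d} + X\{a}) | -a-> v1, -d-> v2
  v1 = d.((rec X. d.b.(X + X) + (a.d.0)\{a,b,c} + a.d.(X\{d} + X\{a}))\{d} + (rec X. d.b.(X + X) + (a.d.0)\{a,b,c} + a.d.(X\{d} + X\{a}))\{a}) | -d-> v3
  v2 = b.((rec X. d.b.(X + X) + (a.d.0)\{a,b,c} + a.d.(X\{d} + X\{a})) + (rec X. d.b.(X + X) + (a.d.0)\{a,b,c} + a.d.(X\{d} + X\{a}))) | -b-> v4
  v3 = (rec X. d.b.(X + X) + (a.d.0)\{a,b,c} + a.d.(X\{d} + X\{a}))\{d} + (rec X. d.b.(X + X) + (a.d.0)\{a,b,c} + a.d.(X\{d} + X\{a}))\{a} | -a-> v5, -d-> v6
  v4 = (rec X. d.b.(X + X) + (a.d.0)\{a,b,c} + a.d.(X\{d} + X\{a})) + (rec X. d.b.(X + X) + (a.d.0)\{a,b,c} + a.d.(X\{d} + X\{a})) | -a-> v1, -d-> v2
  v5 = (d.((rec X. d.b.(X + X) + (a.d.0)\{a,b,c} + a.d.(X\{d} + X\{a}))\{d} + (rec X. d.b.(X + X) + (a.d.0)\{a,b,c} + a.d.(X\{d} + X\{a}))\{a}))\{d} | ∅
  v6 = (b.((rec X. d.b.(X + X) + (a.d.0)\{a,b,c} + a.d.(X\{d} + X\{a})) + (rec X. d.b.(X + X) + (a.d.0)\{a,b,c} + a.d.(X\{d} + X\{a}))))\{a} | -b-> v7
  v7 = ((rec X. d.b.(X + X) + (a.d.0)\{a,b,c} + a.d.(X\{d} + X\{a})) + (rec X. d.b.(X + X) + (a.d.0)\{a,b,c} + a.d.(X\{d} + X\{a})))\{a} | -d-> v6
Executing dc from P (initial set {u0}):
  [1] d ⇒ {u2}
  [2] c ⇒ {u4}
  P completes σ.
Executing dc from Q (initial set {v0}):
  [1] d ⇒ {v2}
  [2] c ⇒ no successor for Q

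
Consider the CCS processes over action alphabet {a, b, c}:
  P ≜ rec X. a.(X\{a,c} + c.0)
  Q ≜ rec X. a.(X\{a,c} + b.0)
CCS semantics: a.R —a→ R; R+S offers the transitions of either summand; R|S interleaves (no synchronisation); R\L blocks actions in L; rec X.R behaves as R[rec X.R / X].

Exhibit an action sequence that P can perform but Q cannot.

Reachable graph of P (3 states):
  u0 = rec X. a.(X\{a,c} + c.0) | -a-> u1
  u1 = (rec X. a.(X\{a,c} + c.0))\{a,c} + c.0 | -c-> u2
  u2 = 0 | ·
Reachable graph of Q (3 states):
  v0 = rec X. a.(X\{a,c} + b.0) | -a-> v1
  v1 = (rec X. a.(X\{a,c} + b.0))\{a,c} + b.0 | -b-> v2
  v2 = 0 | ·
Executing ac from P (initial set {u0}):
  [1] a ⇒ {u1}
  [2] c ⇒ {u2}
  P completes σ.
Executing ac from Q (initial set {v0}):
  [1] a ⇒ {v1}
  [2] c ⇒ ∅ (Q stuck)

ac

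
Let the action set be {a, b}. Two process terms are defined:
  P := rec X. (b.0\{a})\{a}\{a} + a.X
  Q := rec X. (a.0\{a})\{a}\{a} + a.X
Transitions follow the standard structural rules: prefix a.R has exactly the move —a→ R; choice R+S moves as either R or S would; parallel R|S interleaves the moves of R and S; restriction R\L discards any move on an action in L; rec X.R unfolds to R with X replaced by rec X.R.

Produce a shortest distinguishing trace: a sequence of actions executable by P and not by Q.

b

P's transition system — 2 states:
  s0 = rec X. (b.0\{a})\{a}\{a} + a.X :: -a-> s0, -b-> s1
  s1 = 0\{a}\{a}\{a} :: deadlocked
Q's transition system — 1 states:
  t0 = rec X. (a.0\{a})\{a}\{a} + a.X :: -a-> t0
Trace ⟨b⟩ through P, begin at {s0}:
  after b @ step 1: {s1}
  ✓ P
Trace ⟨b⟩ through Q, begin at {t0}:
  after b @ step 1: no successor for Q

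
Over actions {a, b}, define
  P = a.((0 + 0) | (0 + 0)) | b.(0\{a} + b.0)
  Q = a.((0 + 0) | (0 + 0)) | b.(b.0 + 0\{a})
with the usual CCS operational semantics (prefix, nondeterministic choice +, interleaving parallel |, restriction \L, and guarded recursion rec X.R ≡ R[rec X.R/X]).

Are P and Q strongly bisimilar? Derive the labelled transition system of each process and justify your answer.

bisimilar

Reachable graph of P (6 states):
  u0 = a.((0 + 0) | (0 + 0)) | b.(0\{a} + b.0) :: —a→ u1, —b→ u2
  u1 = (0 + 0) | (0 + 0) | b.(0\{a} + b.0) :: —b→ u3
  u2 = a.((0 + 0) | (0 + 0)) | (0\{a} + b.0) :: —a→ u3, —b→ u4
  u3 = (0 + 0) | (0 + 0) | (0\{a} + b.0) :: —b→ u5
  u4 = a.((0 + 0) | (0 + 0)) | 0 :: —a→ u5
  u5 = (0 + 0) | (0 + 0) | 0 :: (no moves)
Reachable graph of Q (6 states):
  v0 = a.((0 + 0) | (0 + 0)) | b.(b.0 + 0\{a}) :: —a→ v1, —b→ v2
  v1 = (0 + 0) | (0 + 0) | b.(b.0 + 0\{a}) :: —b→ v3
  v2 = a.((0 + 0) | (0 + 0)) | (b.0 + 0\{a}) :: —a→ v3, —b→ v4
  v3 = (0 + 0) | (0 + 0) | (b.0 + 0\{a}) :: —b→ v5
  v4 = a.((0 + 0) | (0 + 0)) | 0 :: —a→ v5
  v5 = (0 + 0) | (0 + 0) | 0 :: (no moves)
Bisimilarity quotient blocks:
  B0 = {u0, v0}
  B1 = {u2, v2}
  B2 = {u3, v3}
  B3 = {u5, v5}
  B4 = {u4, v4}
  B5 = {u1, v1}
u0 ∈ B0, v0 ∈ B0 → same block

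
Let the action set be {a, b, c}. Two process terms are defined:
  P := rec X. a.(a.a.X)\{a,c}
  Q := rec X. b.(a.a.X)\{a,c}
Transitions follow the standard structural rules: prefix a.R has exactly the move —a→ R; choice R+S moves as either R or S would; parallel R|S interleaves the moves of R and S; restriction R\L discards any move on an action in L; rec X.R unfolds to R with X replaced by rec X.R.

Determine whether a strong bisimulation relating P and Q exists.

Reachable graph of P (2 states):
  m0 = rec X. a.(a.a.X)\{a,c} has moves =a=> m1
  m1 = (a.a.(rec X. a.(a.a.X)\{a,c}))\{a,c} has moves ∅
Reachable graph of Q (2 states):
  n0 = rec X. b.(a.a.X)\{a,c} has moves =b=> n1
  n1 = (a.a.(rec X. b.(a.a.X)\{a,c}))\{a,c} has moves ∅
Coarsest stable partition (strong bisimilarity classes):
  B0 = {m0}
  B1 = {m1, n1}
  B2 = {n0}
m0 ∈ B0, n0 ∈ B2 → different blocks

P ≁ Q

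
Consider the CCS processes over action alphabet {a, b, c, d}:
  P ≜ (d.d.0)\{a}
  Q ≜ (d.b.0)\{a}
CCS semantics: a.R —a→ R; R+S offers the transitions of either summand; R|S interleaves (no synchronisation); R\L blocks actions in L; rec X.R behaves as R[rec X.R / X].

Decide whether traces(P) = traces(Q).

P's transition system — 3 states:
  p0 = (d.d.0)\{a} | --d--▸ p1
  p1 = (d.0)\{a} | --d--▸ p2
  p2 = 0\{a} | ∅
Q's transition system — 3 states:
  q0 = (d.b.0)\{a} | --d--▸ q1
  q1 = (b.0)\{a} | --b--▸ q2
  q2 = 0\{a} | ∅
Run σ = ⟨dd⟩ on P: start {p0}
  after d @ step 1: {p1}
  after d @ step 2: {p2}
  ✓ P
Run σ = ⟨dd⟩ on Q: start {q0}
  after d @ step 1: {q1}
  after d @ step 2: no successor for Q

NO — witness ⟨dd⟩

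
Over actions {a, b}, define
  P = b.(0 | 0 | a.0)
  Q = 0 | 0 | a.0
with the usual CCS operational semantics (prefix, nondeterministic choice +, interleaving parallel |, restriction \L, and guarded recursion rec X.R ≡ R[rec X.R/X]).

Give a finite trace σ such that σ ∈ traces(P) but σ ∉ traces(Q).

LTS(P): 3 reachable states
  m0 = b.(0 | 0 | a.0) → —b→ m1
  m1 = 0 | 0 | a.0 → —a→ m2
  m2 = 0 | 0 | 0 → ∅
LTS(Q): 2 reachable states
  n0 = 0 | 0 | a.0 → —a→ n1
  n1 = 0 | 0 | 0 → ∅
Executing b from P (initial set {m0}):
  step 1 (b): {m1}
  P completes σ.
Executing b from Q (initial set {n0}):
  step 1 (b): ∅ (Q stuck)

b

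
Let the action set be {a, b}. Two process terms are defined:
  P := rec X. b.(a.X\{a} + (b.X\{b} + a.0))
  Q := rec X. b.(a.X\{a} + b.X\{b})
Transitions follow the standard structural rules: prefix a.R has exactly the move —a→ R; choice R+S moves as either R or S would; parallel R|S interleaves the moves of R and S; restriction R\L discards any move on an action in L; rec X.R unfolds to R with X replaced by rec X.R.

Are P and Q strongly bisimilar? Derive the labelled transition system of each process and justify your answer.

P ≁ Q

Reachable graph of P (7 states):
  s0 = rec X. b.(a.X\{a} + (b.X\{b} + a.0)) has moves --b--▸ s1
  s1 = a.(rec X. b.(a.X\{a} + (b.X\{b} + a.0)))\{a} + (b.(rec X. b.(a.X\{a} + (b.X\{b} + a.0)))\{b} + a.0) has moves --a--▸ s2, --a--▸ s3, --b--▸ s4
  s2 = (rec X. b.(a.X\{a} + (b.X\{b} + a.0)))\{a} has moves --b--▸ s5
  s3 = 0 has moves (no moves)
  s4 = (rec X. b.(a.X\{a} + (b.X\{b} + a.0)))\{b} has moves (no moves)
  s5 = (a.(rec X. b.(a.X\{a} + (b.X\{b} + a.0)))\{a} + (b.(rec X. b.(a.X\{a} + (b.X\{b} + a.0)))\{b} + a.0))\{a} has moves --b--▸ s6
  s6 = (rec X. b.(a.X\{a} + (b.X\{b} + a.0)))\{b}\{a} has moves (no moves)
Reachable graph of Q (6 states):
  t0 = rec X. b.(a.X\{a} + b.X\{b}) has moves --b--▸ t1
  t1 = a.(rec X. b.(a.X\{a} + b.X\{b}))\{a} + b.(rec X. b.(a.X\{a} + b.X\{b}))\{b} has moves --a--▸ t2, --b--▸ t3
  t2 = (rec X. b.(a.X\{a} + b.X\{b}))\{a} has moves --b--▸ t4
  t3 = (rec X. b.(a.X\{a} + b.X\{b}))\{b} has moves (no moves)
  t4 = (a.(rec X. b.(a.X\{a} + b.X\{b}))\{a} + b.(rec X. b.(a.X\{a} + b.X\{b}))\{b})\{a} has moves --b--▸ t5
  t5 = (rec X. b.(a.X\{a} + b.X\{b}))\{b}\{a} has moves (no moves)
Coarsest stable partition (strong bisimilarity classes):
  B0 = {s0}
  B1 = {s1}
  B2 = {s3, s4, s6, t3, t5}
  B3 = {s2, t2}
  B4 = {s5, t4}
  B5 = {t0}
  B6 = {t1}
s0 ∈ B0, t0 ∈ B5 → different blocks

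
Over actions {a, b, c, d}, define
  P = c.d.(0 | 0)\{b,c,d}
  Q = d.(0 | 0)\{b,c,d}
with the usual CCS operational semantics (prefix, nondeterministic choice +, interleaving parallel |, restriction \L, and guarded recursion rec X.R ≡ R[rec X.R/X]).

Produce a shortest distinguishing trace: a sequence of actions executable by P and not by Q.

c

P's transition system — 3 states:
  m0 = c.d.(0 | 0)\{b,c,d} | -c-> m1
  m1 = d.(0 | 0)\{b,c,d} | -d-> m2
  m2 = (0 | 0)\{b,c,d} | deadlocked
Q's transition system — 2 states:
  n0 = d.(0 | 0)\{b,c,d} | -d-> n1
  n1 = (0 | 0)\{b,c,d} | deadlocked
Trace ⟨c⟩ through P, begin at {m0}:
  step 1 (c): {m1}
  ✓ P
Trace ⟨c⟩ through Q, begin at {n0}:
  step 1 (c): no successor for Q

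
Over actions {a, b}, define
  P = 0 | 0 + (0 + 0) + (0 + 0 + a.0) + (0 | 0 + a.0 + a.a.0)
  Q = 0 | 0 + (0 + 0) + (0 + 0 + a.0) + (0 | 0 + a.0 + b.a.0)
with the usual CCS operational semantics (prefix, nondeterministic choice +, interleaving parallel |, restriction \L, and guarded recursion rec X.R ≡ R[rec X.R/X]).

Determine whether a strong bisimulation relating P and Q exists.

Reachable graph of P (3 states):
  m0 = 0 | 0 + (0 + 0) + (0 + 0 + a.0) + (0 | 0 + a.0 + a.a.0) :: ··a··> m1, ··a··> m2
  m1 = 0 :: ∅
  m2 = a.0 :: ··a··> m1
Reachable graph of Q (3 states):
  n0 = 0 | 0 + (0 + 0) + (0 + 0 + a.0) + (0 | 0 + a.0 + b.a.0) :: ··a··> n1, ··b··> n2
  n1 = 0 :: ∅
  n2 = a.0 :: ··a··> n1
Bisimilarity quotient blocks:
  B0 = {m0}
  B1 = {m1, n1}
  B2 = {m2, n2}
  B3 = {n0}
m0 ∈ B0, n0 ∈ B3 → different blocks

P ≁ Q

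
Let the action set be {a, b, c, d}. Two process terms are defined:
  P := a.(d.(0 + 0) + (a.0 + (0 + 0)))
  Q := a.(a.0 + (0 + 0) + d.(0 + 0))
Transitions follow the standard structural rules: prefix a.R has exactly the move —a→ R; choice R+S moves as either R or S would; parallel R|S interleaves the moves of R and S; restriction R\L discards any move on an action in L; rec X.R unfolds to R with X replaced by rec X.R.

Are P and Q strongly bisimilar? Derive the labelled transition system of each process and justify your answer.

Reachable graph of P (4 states):
  p0 = a.(d.(0 + 0) + (a.0 + (0 + 0))) ⊢ =a=> p1
  p1 = d.(0 + 0) + (a.0 + (0 + 0)) ⊢ =a=> p2, =d=> p3
  p2 = 0 ⊢ (no moves)
  p3 = 0 + 0 ⊢ (no moves)
Reachable graph of Q (4 states):
  q0 = a.(a.0 + (0 + 0) + d.(0 + 0)) ⊢ =a=> q1
  q1 = a.0 + (0 + 0) + d.(0 + 0) ⊢ =a=> q2, =d=> q3
  q2 = 0 ⊢ (no moves)
  q3 = 0 + 0 ⊢ (no moves)
Partition-refinement fixed point:
  B0 = {p0, q0}
  B1 = {p1, q1}
  B2 = {p2, p3, q2, q3}
p0 ∈ B0, q0 ∈ B0 → same block

P ~ Q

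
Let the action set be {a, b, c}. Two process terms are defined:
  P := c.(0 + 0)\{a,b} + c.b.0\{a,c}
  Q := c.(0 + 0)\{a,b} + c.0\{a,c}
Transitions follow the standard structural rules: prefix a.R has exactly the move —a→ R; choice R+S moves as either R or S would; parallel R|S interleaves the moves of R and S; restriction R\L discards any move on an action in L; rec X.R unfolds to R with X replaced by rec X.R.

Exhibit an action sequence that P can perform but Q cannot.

cb

Reachable graph of P (4 states):
  u0 = c.(0 + 0)\{a,b} + c.b.0\{a,c} has moves —c→ u1, —c→ u2
  u1 = (0 + 0)\{a,b} has moves ∅
  u2 = b.0\{a,c} has moves —b→ u3
  u3 = 0\{a,c} has moves ∅
Reachable graph of Q (3 states):
  v0 = c.(0 + 0)\{a,b} + c.0\{a,c} has moves —c→ v1, —c→ v2
  v1 = (0 + 0)\{a,b} has moves ∅
  v2 = 0\{a,c} has moves ∅
Trace ⟨cb⟩ through P, begin at {u0}:
  step 1 (c): {u1, u2}
  step 2 (b): {u3}
  — P admits the full trace.
Trace ⟨cb⟩ through Q, begin at {v0}:
  step 1 (c): {v1, v2}
  step 2 (b): no successor for Q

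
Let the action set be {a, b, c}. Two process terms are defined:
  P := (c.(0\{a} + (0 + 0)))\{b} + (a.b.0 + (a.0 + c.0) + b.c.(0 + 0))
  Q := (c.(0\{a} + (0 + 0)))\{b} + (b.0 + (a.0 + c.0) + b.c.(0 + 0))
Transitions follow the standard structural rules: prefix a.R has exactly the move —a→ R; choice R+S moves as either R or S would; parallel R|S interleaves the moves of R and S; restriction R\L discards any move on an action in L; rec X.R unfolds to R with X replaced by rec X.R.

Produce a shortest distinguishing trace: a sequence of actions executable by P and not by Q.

Reachable graph of P (6 states):
  s0 = (c.(0\{a} + (0 + 0)))\{b} + (a.b.0 + (a.0 + c.0) + b.c.(0 + 0)) | =a=> s1, =a=> s2, =b=> s3, =c=> s1, =c=> s4
  s1 = 0 | ·
  s2 = b.0 | =b=> s1
  s3 = c.(0 + 0) | =c=> s5
  s4 = (0\{a} + (0 + 0))\{b} | ·
  s5 = 0 + 0 | ·
Reachable graph of Q (5 states):
  t0 = (c.(0\{a} + (0 + 0)))\{b} + (b.0 + (a.0 + c.0) + b.c.(0 + 0)) | =a=> t1, =b=> t1, =b=> t2, =c=> t1, =c=> t3
  t1 = 0 | ·
  t2 = c.(0 + 0) | =c=> t4
  t3 = (0\{a} + (0 + 0))\{b} | ·
  t4 = 0 + 0 | ·
Executing ab from P (initial set {s0}):
  [1] a ⇒ {s1, s2}
  [2] b ⇒ {s1}
  P completes σ.
Executing ab from Q (initial set {t0}):
  [1] a ⇒ {t1}
  [2] b ⇒ no successor for Q

ab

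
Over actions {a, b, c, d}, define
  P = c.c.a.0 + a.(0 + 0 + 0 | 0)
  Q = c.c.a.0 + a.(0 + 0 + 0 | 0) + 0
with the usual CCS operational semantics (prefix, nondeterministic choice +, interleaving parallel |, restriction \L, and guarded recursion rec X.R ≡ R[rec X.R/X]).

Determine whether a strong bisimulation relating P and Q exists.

bisimilar

P's transition system — 5 states:
  m0 = c.c.a.0 + a.(0 + 0 + 0 | 0) :: =a=> m1, =c=> m2
  m1 = 0 + 0 + 0 | 0 :: stopped
  m2 = c.a.0 :: =c=> m3
  m3 = a.0 :: =a=> m4
  m4 = 0 :: stopped
Q's transition system — 5 states:
  n0 = c.c.a.0 + a.(0 + 0 + 0 | 0) + 0 :: =a=> n1, =c=> n2
  n1 = 0 + 0 + 0 | 0 :: stopped
  n2 = c.a.0 :: =c=> n3
  n3 = a.0 :: =a=> n4
  n4 = 0 :: stopped
Bisimilarity quotient blocks:
  B0 = {m0, n0}
  B1 = {m2, n2}
  B2 = {m3, n3}
  B3 = {m1, m4, n1, n4}
m0 ∈ B0, n0 ∈ B0 → same block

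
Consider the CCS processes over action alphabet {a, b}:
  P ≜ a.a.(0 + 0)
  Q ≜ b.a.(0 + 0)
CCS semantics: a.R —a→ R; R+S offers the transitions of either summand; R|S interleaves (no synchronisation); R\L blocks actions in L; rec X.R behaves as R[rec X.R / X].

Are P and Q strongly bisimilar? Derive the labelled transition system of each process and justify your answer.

P ≁ Q

P's transition system — 3 states:
  m0 = a.a.(0 + 0) → --a--▸ m1
  m1 = a.(0 + 0) → --a--▸ m2
  m2 = 0 + 0 → ·
Q's transition system — 3 states:
  n0 = b.a.(0 + 0) → --b--▸ n1
  n1 = a.(0 + 0) → --a--▸ n2
  n2 = 0 + 0 → ·
Coarsest stable partition (strong bisimilarity classes):
  B0 = {m0}
  B1 = {m1, n1}
  B2 = {m2, n2}
  B3 = {n0}
m0 ∈ B0, n0 ∈ B3 → different blocks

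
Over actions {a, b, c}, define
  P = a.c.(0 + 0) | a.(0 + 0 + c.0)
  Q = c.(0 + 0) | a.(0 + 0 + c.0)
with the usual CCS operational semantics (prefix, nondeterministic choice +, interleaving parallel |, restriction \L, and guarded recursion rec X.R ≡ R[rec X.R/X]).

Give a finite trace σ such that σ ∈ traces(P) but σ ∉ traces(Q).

aa

P's transition system — 9 states:
  m0 = a.c.(0 + 0) | a.(0 + 0 + c.0) has moves —a→ m1, —a→ m2
  m1 = a.c.(0 + 0) | (0 + 0 + c.0) has moves —a→ m3, —c→ m4
  m2 = c.(0 + 0) | a.(0 + 0 + c.0) has moves —a→ m3, —c→ m5
  m3 = c.(0 + 0) | (0 + 0 + c.0) has moves —c→ m6, —c→ m7
  m4 = a.c.(0 + 0) | 0 has moves —a→ m7
  m5 = (0 + 0) | a.(0 + 0 + c.0) has moves —a→ m6
  m6 = (0 + 0) | (0 + 0 + c.0) has moves —c→ m8
  m7 = c.(0 + 0) | 0 has moves —c→ m8
  m8 = (0 + 0) | 0 has moves ∅
Q's transition system — 6 states:
  n0 = c.(0 + 0) | a.(0 + 0 + c.0) has moves —a→ n1, —c→ n2
  n1 = c.(0 + 0) | (0 + 0 + c.0) has moves —c→ n3, —c→ n4
  n2 = (0 + 0) | a.(0 + 0 + c.0) has moves —a→ n3
  n3 = (0 + 0) | (0 + 0 + c.0) has moves —c→ n5
  n4 = c.(0 + 0) | 0 has moves —c→ n5
  n5 = (0 + 0) | 0 has moves ∅
Executing aa from P (initial set {m0}):
  step 1 (a): {m1, m2}
  step 2 (a): {m3}
  P completes σ.
Executing aa from Q (initial set {n0}):
  step 1 (a): {n1}
  step 2 (a): ∅  — Q cannot continue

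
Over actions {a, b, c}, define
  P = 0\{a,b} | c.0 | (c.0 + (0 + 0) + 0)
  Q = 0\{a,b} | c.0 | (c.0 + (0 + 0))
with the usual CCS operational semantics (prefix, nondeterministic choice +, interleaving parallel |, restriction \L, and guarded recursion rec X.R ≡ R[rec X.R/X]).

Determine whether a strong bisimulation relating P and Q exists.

LTS(P): 4 reachable states
  u0 = 0\{a,b} | c.0 | (c.0 + (0 + 0) + 0) has moves -c-> u1, -c-> u2
  u1 = 0\{a,b} | 0 | (c.0 + (0 + 0) + 0) has moves -c-> u3
  u2 = 0\{a,b} | c.0 | 0 has moves -c-> u3
  u3 = 0\{a,b} | 0 | 0 has moves ·
LTS(Q): 4 reachable states
  v0 = 0\{a,b} | c.0 | (c.0 + (0 + 0)) has moves -c-> v1, -c-> v2
  v1 = 0\{a,b} | 0 | (c.0 + (0 + 0)) has moves -c-> v3
  v2 = 0\{a,b} | c.0 | 0 has moves -c-> v3
  v3 = 0\{a,b} | 0 | 0 has moves ·
Bisimilarity quotient blocks:
  B0 = {u0, v0}
  B1 = {u1, u2, v1, v2}
  B2 = {u3, v3}
u0 ∈ B0, v0 ∈ B0 → same block

P ~ Q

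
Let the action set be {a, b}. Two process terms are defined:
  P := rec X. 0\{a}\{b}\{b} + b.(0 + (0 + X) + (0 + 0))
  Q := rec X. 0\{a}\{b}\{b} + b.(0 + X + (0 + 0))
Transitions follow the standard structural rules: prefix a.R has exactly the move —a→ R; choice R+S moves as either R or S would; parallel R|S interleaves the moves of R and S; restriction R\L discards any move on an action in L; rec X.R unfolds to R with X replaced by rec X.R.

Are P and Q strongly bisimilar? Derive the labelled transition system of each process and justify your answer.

bisimilar

P's transition system — 2 states:
  p0 = rec X. 0\{a}\{b}\{b} + b.(0 + (0 + X) + (0 + 0)) → -b-> p1
  p1 = 0 + (0 + (rec X. 0\{a}\{b}\{b} + b.(0 + (0 + X) + (0 + 0)))) + (0 + 0) → -b-> p1
Q's transition system — 2 states:
  q0 = rec X. 0\{a}\{b}\{b} + b.(0 + X + (0 + 0)) → -b-> q1
  q1 = 0 + (rec X. 0\{a}\{b}\{b} + b.(0 + X + (0 + 0))) + (0 + 0) → -b-> q1
Bisimilarity quotient blocks:
  B0 = {p0, p1, q0, q1}
p0 ∈ B0, q0 ∈ B0 → same block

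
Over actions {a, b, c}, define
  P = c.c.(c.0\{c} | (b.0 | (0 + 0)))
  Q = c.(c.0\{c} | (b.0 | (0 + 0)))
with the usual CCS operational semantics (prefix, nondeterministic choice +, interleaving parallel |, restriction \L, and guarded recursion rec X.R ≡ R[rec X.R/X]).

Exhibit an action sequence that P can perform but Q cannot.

P's transition system — 6 states:
  p0 = c.c.(c.0\{c} | (b.0 | (0 + 0))) ⊢ --c--▸ p1
  p1 = c.(c.0\{c} | (b.0 | (0 + 0))) ⊢ --c--▸ p2
  p2 = c.0\{c} | (b.0 | (0 + 0)) ⊢ --b--▸ p3, --c--▸ p4
  p3 = c.0\{c} | (0 | (0 + 0)) ⊢ --c--▸ p5
  p4 = 0\{c} | (b.0 | (0 + 0)) ⊢ --b--▸ p5
  p5 = 0\{c} | (0 | (0 + 0)) ⊢ ·
Q's transition system — 5 states:
  q0 = c.(c.0\{c} | (b.0 | (0 + 0))) ⊢ --c--▸ q1
  q1 = c.0\{c} | (b.0 | (0 + 0)) ⊢ --b--▸ q2, --c--▸ q3
  q2 = c.0\{c} | (0 | (0 + 0)) ⊢ --c--▸ q4
  q3 = 0\{c} | (b.0 | (0 + 0)) ⊢ --b--▸ q4
  q4 = 0\{c} | (0 | (0 + 0)) ⊢ ·
Trace ⟨ccc⟩ through P, begin at {p0}:
  after c @ step 1: {p1}
  after c @ step 2: {p2}
  after c @ step 3: {p4}
  ✓ P
Trace ⟨ccc⟩ through Q, begin at {q0}:
  after c @ step 1: {q1}
  after c @ step 2: {q3}
  after c @ step 3: ∅ (Q stuck)

ccc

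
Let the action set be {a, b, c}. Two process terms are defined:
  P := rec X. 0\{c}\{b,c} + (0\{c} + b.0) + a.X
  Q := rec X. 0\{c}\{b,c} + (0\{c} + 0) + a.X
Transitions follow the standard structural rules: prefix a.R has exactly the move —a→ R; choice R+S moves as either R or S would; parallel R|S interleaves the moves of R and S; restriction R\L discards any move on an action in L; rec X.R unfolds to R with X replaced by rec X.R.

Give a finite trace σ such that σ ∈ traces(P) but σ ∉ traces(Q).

LTS(P): 2 reachable states
  s0 = rec X. 0\{c}\{b,c} + (0\{c} + b.0) + a.X :: -a-> s0, -b-> s1
  s1 = 0 :: deadlocked
LTS(Q): 1 reachable states
  t0 = rec X. 0\{c}\{b,c} + (0\{c} + 0) + a.X :: -a-> t0
Trace ⟨b⟩ through P, begin at {s0}:
  after b @ step 1: {s1}
  P completes σ.
Trace ⟨b⟩ through Q, begin at {t0}:
  after b @ step 1: ∅  — Q cannot continue

b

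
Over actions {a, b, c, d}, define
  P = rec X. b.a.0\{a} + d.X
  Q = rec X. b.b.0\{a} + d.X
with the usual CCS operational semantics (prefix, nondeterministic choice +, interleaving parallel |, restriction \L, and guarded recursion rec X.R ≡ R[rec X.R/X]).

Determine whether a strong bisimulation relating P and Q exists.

not bisimilar

LTS(P): 3 reachable states
  p0 = rec X. b.a.0\{a} + d.X | --b--▸ p1, --d--▸ p0
  p1 = a.0\{a} | --a--▸ p2
  p2 = 0\{a} | stopped
LTS(Q): 3 reachable states
  q0 = rec X. b.b.0\{a} + d.X | --b--▸ q1, --d--▸ q0
  q1 = b.0\{a} | --b--▸ q2
  q2 = 0\{a} | stopped
Partition-refinement fixed point:
  B0 = {p0}
  B1 = {p1}
  B2 = {p2, q2}
  B3 = {q0}
  B4 = {q1}
p0 ∈ B0, q0 ∈ B3 → different blocks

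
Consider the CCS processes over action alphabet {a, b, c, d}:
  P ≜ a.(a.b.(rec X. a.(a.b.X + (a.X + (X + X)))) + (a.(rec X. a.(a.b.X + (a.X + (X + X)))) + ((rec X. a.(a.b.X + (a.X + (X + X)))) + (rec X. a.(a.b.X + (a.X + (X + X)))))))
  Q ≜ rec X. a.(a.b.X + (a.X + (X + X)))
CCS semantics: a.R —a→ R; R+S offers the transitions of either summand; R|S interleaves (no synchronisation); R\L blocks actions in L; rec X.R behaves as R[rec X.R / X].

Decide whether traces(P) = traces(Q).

LTS(P): 4 reachable states
  s0 = a.(a.b.(rec X. a.(a.b.X + (a.X + (X + X)))) + (a.(rec X. a.(a.b.X + (a.X + (X + X)))) + ((rec X. a.(a.b.X + (a.X + (X + X)))) + (rec X. a.(a.b.X + (a.X + (X + X))))))) → —a→ s1
  s1 = a.b.(rec X. a.(a.b.X + (a.X + (X + X)))) + (a.(rec X. a.(a.b.X + (a.X + (X + X)))) + ((rec X. a.(a.b.X + (a.X + (X + X)))) + (rec X. a.(a.b.X + (a.X + (X + X)))))) → —a→ s1, —a→ s2, —a→ s3
  s2 = b.(rec X. a.(a.b.X + (a.X + (X + X)))) → —b→ s3
  s3 = rec X. a.(a.b.X + (a.X + (X + X))) → —a→ s1
LTS(Q): 3 reachable states
  t0 = rec X. a.(a.b.X + (a.X + (X + X))) → —a→ t1
  t1 = a.b.(rec X. a.(a.b.X + (a.X + (X + X)))) + (a.(rec X. a.(a.b.X + (a.X + (X + X)))) + ((rec X. a.(a.b.X + (a.X + (X + X)))) + (rec X. a.(a.b.X + (a.X + (X + X)))))) → —a→ t0, —a→ t1, —a→ t2
  t2 = b.(rec X. a.(a.b.X + (a.X + (X + X)))) → —b→ t0
Partition-refinement fixed point:
  B0 = {s0, s3, t0}
  B1 = {s1, t1}
  B2 = {s2, t2}
s0 ∈ B0, t0 ∈ B0 → same block
Bisimilar ⇒ trace-equivalent.

YES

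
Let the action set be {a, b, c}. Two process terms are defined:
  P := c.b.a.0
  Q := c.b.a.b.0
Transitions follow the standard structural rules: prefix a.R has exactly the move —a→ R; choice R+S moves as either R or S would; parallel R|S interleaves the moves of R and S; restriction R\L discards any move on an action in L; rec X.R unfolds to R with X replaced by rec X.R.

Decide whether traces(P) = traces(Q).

Reachable graph of P (4 states):
  m0 = c.b.a.0 → --c--▸ m1
  m1 = b.a.0 → --b--▸ m2
  m2 = a.0 → --a--▸ m3
  m3 = 0 → stopped
Reachable graph of Q (5 states):
  n0 = c.b.a.b.0 → --c--▸ n1
  n1 = b.a.b.0 → --b--▸ n2
  n2 = a.b.0 → --a--▸ n3
  n3 = b.0 → --b--▸ n4
  n4 = 0 → stopped
Executing cbab from Q (initial set {n0}):
  [1] c ⇒ {n1}
  [2] b ⇒ {n2}
  [3] a ⇒ {n3}
  [4] b ⇒ {n4}
  — Q admits the full trace.
Executing cbab from P (initial set {m0}):
  [1] c ⇒ {m1}
  [2] b ⇒ {m2}
  [3] a ⇒ {m3}
  [4] b ⇒ ∅ (P stuck)

trace-distinct — witness ⟨cbab⟩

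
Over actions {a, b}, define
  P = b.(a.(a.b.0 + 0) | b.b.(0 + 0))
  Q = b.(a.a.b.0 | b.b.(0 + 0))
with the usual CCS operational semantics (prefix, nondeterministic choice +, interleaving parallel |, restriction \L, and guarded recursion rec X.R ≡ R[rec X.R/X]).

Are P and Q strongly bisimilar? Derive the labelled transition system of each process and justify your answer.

YES

P's transition system — 13 states:
  s0 = b.(a.(a.b.0 + 0) | b.b.(0 + 0)) ⊢ --b--▸ s1
  s1 = a.(a.b.0 + 0) | b.b.(0 + 0) ⊢ --a--▸ s2, --b--▸ s3
  s2 = (a.b.0 + 0) | b.b.(0 + 0) ⊢ --a--▸ s4, --b--▸ s5
  s3 = a.(a.b.0 + 0) | b.(0 + 0) ⊢ --a--▸ s5, --b--▸ s6
  s4 = b.0 | b.b.(0 + 0) ⊢ --b--▸ s7, --b--▸ s8
  s5 = (a.b.0 + 0) | b.(0 + 0) ⊢ --a--▸ s8, --b--▸ s9
  s6 = a.(a.b.0 + 0) | (0 + 0) ⊢ --a--▸ s9
  s7 = 0 | b.b.(0 + 0) ⊢ --b--▸ s10
  s8 = b.0 | b.(0 + 0) ⊢ --b--▸ s10, --b--▸ s11
  s9 = (a.b.0 + 0) | (0 + 0) ⊢ --a--▸ s11
  s10 = 0 | b.(0 + 0) ⊢ --b--▸ s12
  s11 = b.0 | (0 + 0) ⊢ --b--▸ s12
  s12 = 0 | (0 + 0) ⊢ ·
Q's transition system — 13 states:
  t0 = b.(a.a.b.0 | b.b.(0 + 0)) ⊢ --b--▸ t1
  t1 = a.a.b.0 | b.b.(0 + 0) ⊢ --a--▸ t2, --b--▸ t3
  t2 = a.b.0 | b.b.(0 + 0) ⊢ --a--▸ t4, --b--▸ t5
  t3 = a.a.b.0 | b.(0 + 0) ⊢ --a--▸ t5, --b--▸ t6
  t4 = b.0 | b.b.(0 + 0) ⊢ --b--▸ t7, --b--▸ t8
  t5 = a.b.0 | b.(0 + 0) ⊢ --a--▸ t8, --b--▸ t9
  t6 = a.a.b.0 | (0 + 0) ⊢ --a--▸ t9
  t7 = 0 | b.b.(0 + 0) ⊢ --b--▸ t10
  t8 = b.0 | b.(0 + 0) ⊢ --b--▸ t10, --b--▸ t11
  t9 = a.b.0 | (0 + 0) ⊢ --a--▸ t11
  t10 = 0 | b.(0 + 0) ⊢ --b--▸ t12
  t11 = b.0 | (0 + 0) ⊢ --b--▸ t12
  t12 = 0 | (0 + 0) ⊢ ·
Bisimilarity quotient blocks:
  B0 = {s0, t0}
  B1 = {s1, t1}
  B2 = {s2, t2}
  B3 = {s5, t5}
  B4 = {s9, t9}
  B5 = {s10, s11, t10, t11}
  B6 = {s12, t12}
  B7 = {s7, s8, t7, t8}
  B8 = {s4, t4}
  B9 = {s3, t3}
  B10 = {s6, t6}
s0 ∈ B0, t0 ∈ B0 → same block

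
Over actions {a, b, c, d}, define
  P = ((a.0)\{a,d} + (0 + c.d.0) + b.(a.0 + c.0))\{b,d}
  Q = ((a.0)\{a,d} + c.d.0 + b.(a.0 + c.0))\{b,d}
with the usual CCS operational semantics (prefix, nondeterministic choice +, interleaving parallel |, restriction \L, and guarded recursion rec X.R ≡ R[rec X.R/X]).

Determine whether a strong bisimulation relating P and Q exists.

Reachable graph of P (2 states):
  s0 = ((a.0)\{a,d} + (0 + c.d.0) + b.(a.0 + c.0))\{b,d} | -c-> s1
  s1 = (d.0)\{b,d} | ·
Reachable graph of Q (2 states):
  t0 = ((a.0)\{a,d} + c.d.0 + b.(a.0 + c.0))\{b,d} | -c-> t1
  t1 = (d.0)\{b,d} | ·
Partition-refinement fixed point:
  B0 = {s0, t0}
  B1 = {s1, t1}
s0 ∈ B0, t0 ∈ B0 → same block

P ~ Q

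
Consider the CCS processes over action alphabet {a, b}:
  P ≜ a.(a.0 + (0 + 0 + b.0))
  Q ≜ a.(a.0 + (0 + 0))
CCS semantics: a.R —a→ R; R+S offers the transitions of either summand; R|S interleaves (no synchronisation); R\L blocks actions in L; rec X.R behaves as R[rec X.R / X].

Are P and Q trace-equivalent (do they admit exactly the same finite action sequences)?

LTS(P): 3 reachable states
  u0 = a.(a.0 + (0 + 0 + b.0)) | --a--▸ u1
  u1 = a.0 + (0 + 0 + b.0) | --a--▸ u2, --b--▸ u2
  u2 = 0 | ∅
LTS(Q): 3 reachable states
  v0 = a.(a.0 + (0 + 0)) | --a--▸ v1
  v1 = a.0 + (0 + 0) | --a--▸ v2
  v2 = 0 | ∅
Executing ab from P (initial set {u0}):
  step 1 (a): {u1}
  step 2 (b): {u2}
  — P admits the full trace.
Executing ab from Q (initial set {v0}):
  step 1 (a): {v1}
  step 2 (b): ∅  — Q cannot continue

traces(P) ≠ traces(Q) — witness ⟨ab⟩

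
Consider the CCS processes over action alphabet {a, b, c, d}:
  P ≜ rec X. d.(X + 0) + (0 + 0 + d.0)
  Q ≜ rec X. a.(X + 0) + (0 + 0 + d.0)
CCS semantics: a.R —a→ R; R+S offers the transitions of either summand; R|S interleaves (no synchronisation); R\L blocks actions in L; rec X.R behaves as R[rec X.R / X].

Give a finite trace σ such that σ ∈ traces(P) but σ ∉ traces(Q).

LTS(P): 3 reachable states
  p0 = rec X. d.(X + 0) + (0 + 0 + d.0) | ··d··> p1, ··d··> p2
  p1 = (rec X. d.(X + 0) + (0 + 0 + d.0)) + 0 | ··d··> p1, ··d··> p2
  p2 = 0 | ∅
LTS(Q): 3 reachable states
  q0 = rec X. a.(X + 0) + (0 + 0 + d.0) | ··a··> q1, ··d··> q2
  q1 = (rec X. a.(X + 0) + (0 + 0 + d.0)) + 0 | ··a··> q1, ··d··> q2
  q2 = 0 | ∅
Run σ = ⟨dd⟩ on P: start {p0}
  [1] d ⇒ {p1, p2}
  [2] d ⇒ {p1, p2}
  ✓ P
Run σ = ⟨dd⟩ on Q: start {q0}
  [1] d ⇒ {q2}
  [2] d ⇒ ∅ (Q stuck)

dd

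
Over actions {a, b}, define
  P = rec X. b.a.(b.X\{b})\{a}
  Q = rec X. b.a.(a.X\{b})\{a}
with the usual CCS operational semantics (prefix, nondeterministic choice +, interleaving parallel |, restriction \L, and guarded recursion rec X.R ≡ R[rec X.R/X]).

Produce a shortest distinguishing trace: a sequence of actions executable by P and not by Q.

bab

Reachable graph of P (4 states):
  m0 = rec X. b.a.(b.X\{b})\{a} → =b=> m1
  m1 = a.(b.(rec X. b.a.(b.X\{b})\{a})\{b})\{a} → =a=> m2
  m2 = (b.(rec X. b.a.(b.X\{b})\{a})\{b})\{a} → =b=> m3
  m3 = (rec X. b.a.(b.X\{b})\{a})\{b}\{a} → deadlocked
Reachable graph of Q (3 states):
  n0 = rec X. b.a.(a.X\{b})\{a} → =b=> n1
  n1 = a.(a.(rec X. b.a.(a.X\{b})\{a})\{b})\{a} → =a=> n2
  n2 = (a.(rec X. b.a.(a.X\{b})\{a})\{b})\{a} → deadlocked
Trace ⟨bab⟩ through P, begin at {m0}:
  [1] b ⇒ {m1}
  [2] a ⇒ {m2}
  [3] b ⇒ {m3}
  P completes σ.
Trace ⟨bab⟩ through Q, begin at {n0}:
  [1] b ⇒ {n1}
  [2] a ⇒ {n2}
  [3] b ⇒ ∅  — Q cannot continue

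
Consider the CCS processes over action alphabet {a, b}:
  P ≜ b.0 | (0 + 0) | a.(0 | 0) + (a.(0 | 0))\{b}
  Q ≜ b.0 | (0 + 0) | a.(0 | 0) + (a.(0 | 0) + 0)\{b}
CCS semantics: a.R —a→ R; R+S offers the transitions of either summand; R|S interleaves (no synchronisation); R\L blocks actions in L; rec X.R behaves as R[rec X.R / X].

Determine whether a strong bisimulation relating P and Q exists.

Reachable graph of P (5 states):
  s0 = b.0 | (0 + 0) | a.(0 | 0) + (a.(0 | 0))\{b} | —a→ s1, —a→ s2, —b→ s3
  s1 = (0 | 0)\{b} | stopped
  s2 = b.0 | (0 + 0) | (0 | 0) | —b→ s4
  s3 = 0 | (0 + 0) | a.(0 | 0) | —a→ s4
  s4 = 0 | (0 + 0) | (0 | 0) | stopped
Reachable graph of Q (5 states):
  t0 = b.0 | (0 + 0) | a.(0 | 0) + (a.(0 | 0) + 0)\{b} | —a→ t1, —a→ t2, —b→ t3
  t1 = (0 | 0)\{b} | stopped
  t2 = b.0 | (0 + 0) | (0 | 0) | —b→ t4
  t3 = 0 | (0 + 0) | a.(0 | 0) | —a→ t4
  t4 = 0 | (0 + 0) | (0 | 0) | stopped
Coarsest stable partition (strong bisimilarity classes):
  B0 = {s0, t0}
  B1 = {s2, t2}
  B2 = {s1, s4, t1, t4}
  B3 = {s3, t3}
s0 ∈ B0, t0 ∈ B0 → same block

YES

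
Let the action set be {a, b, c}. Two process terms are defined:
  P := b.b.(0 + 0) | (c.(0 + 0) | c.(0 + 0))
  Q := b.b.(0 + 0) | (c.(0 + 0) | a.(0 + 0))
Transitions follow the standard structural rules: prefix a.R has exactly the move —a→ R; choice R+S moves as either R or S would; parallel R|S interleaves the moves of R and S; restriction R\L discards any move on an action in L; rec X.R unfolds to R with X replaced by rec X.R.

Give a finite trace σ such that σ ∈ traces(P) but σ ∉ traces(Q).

cc

P's transition system — 12 states:
  u0 = b.b.(0 + 0) | (c.(0 + 0) | c.(0 + 0)) ⊢ —b→ u1, —c→ u2, —c→ u3
  u1 = b.(0 + 0) | (c.(0 + 0) | c.(0 + 0)) ⊢ —b→ u4, —c→ u5, —c→ u6
  u2 = b.b.(0 + 0) | ((0 + 0) | c.(0 + 0)) ⊢ —b→ u5, —c→ u7
  u3 = b.b.(0 + 0) | (c.(0 + 0) | (0 + 0)) ⊢ —b→ u6, —c→ u7
  u4 = (0 + 0) | (c.(0 + 0) | c.(0 + 0)) ⊢ —c→ u8, —c→ u9
  u5 = b.(0 + 0) | ((0 + 0) | c.(0 + 0)) ⊢ —b→ u8, —c→ u10
  u6 = b.(0 + 0) | (c.(0 + 0) | (0 + 0)) ⊢ —b→ u9, —c→ u10
  u7 = b.b.(0 + 0) | ((0 + 0) | (0 + 0)) ⊢ —b→ u10
  u8 = (0 + 0) | ((0 + 0) | c.(0 + 0)) ⊢ —c→ u11
  u9 = (0 + 0) | (c.(0 + 0) | (0 + 0)) ⊢ —c→ u11
  u10 = b.(0 + 0) | ((0 + 0) | (0 + 0)) ⊢ —b→ u11
  u11 = (0 + 0) | ((0 + 0) | (0 + 0)) ⊢ deadlocked
Q's transition system — 12 states:
  v0 = b.b.(0 + 0) | (c.(0 + 0) | a.(0 + 0)) ⊢ —a→ v1, —b→ v2, —c→ v3
  v1 = b.b.(0 + 0) | (c.(0 + 0) | (0 + 0)) ⊢ —b→ v4, —c→ v5
  v2 = b.(0 + 0) | (c.(0 + 0) | a.(0 + 0)) ⊢ —a→ v4, —b→ v6, —c→ v7
  v3 = b.b.(0 + 0) | ((0 + 0) | a.(0 + 0)) ⊢ —a→ v5, —b→ v7
  v4 = b.(0 + 0) | (c.(0 + 0) | (0 + 0)) ⊢ —b→ v8, —c→ v9
  v5 = b.b.(0 + 0) | ((0 + 0) | (0 + 0)) ⊢ —b→ v9
  v6 = (0 + 0) | (c.(0 + 0) | a.(0 + 0)) ⊢ —a→ v8, —c→ v10
  v7 = b.(0 + 0) | ((0 + 0) | a.(0 + 0)) ⊢ —a→ v9, —b→ v10
  v8 = (0 + 0) | (c.(0 + 0) | (0 + 0)) ⊢ —c→ v11
  v9 = b.(0 + 0) | ((0 + 0) | (0 + 0)) ⊢ —b→ v11
  v10 = (0 + 0) | ((0 + 0) | a.(0 + 0)) ⊢ —a→ v11
  v11 = (0 + 0) | ((0 + 0) | (0 + 0)) ⊢ deadlocked
Trace ⟨cc⟩ through P, begin at {u0}:
  after c @ step 1: {u2, u3}
  after c @ step 2: {u7}
  — P admits the full trace.
Trace ⟨cc⟩ through Q, begin at {v0}:
  after c @ step 1: {v3}
  after c @ step 2: ∅ (Q stuck)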